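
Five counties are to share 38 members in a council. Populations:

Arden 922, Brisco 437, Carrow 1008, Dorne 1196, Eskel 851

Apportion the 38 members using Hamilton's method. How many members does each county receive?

Arden 8, Brisco 4, Carrow 9, Dorne 10, Eskel 7

Total 4414; standard divisor 4414/38 ≈ 116.158.
Standard quotas: Arden 7.937, Brisco 3.762, Carrow 8.678, Dorne 10.296, Eskel 7.326.
Lower quotas: Arden 7, Brisco 3, Carrow 8, Dorne 10, Eskel 7 (sum 35, leaving 3 seats).
Remainders in descending order: Arden 0.937, Brisco 0.762, Carrow 0.678, Eskel 0.326, Dorne 0.296.
Largest remainders: Arden, Brisco, Carrow receive the extra seats.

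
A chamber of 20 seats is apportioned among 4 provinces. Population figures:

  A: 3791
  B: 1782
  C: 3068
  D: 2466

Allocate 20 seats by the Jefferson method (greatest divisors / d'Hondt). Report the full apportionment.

A: 7, B: 3, C: 6, D: 4

Standard divisor 11107/20 ≈ 555.35; standard quotas: A 6.826, B 3.209, C 5.524, D 4.440.
Rounding down gives 6, 3, 5, 4 = 18 seats, so the divisor must be adjusted.
With modified divisor 500: modified quotas A 7.582, B 3.564, C 6.136, D 4.932.
Rounding down: A 7, B 3, C 6, D 4 (total 20).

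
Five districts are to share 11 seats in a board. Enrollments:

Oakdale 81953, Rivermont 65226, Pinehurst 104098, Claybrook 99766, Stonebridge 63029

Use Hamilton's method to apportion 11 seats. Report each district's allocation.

Oakdale: 2, Rivermont: 2, Pinehurst: 3, Claybrook: 2, Stonebridge: 2

The standard divisor is 414072/11 ≈ 37642.909.
Standard quotas: Oakdale 2.1771, Rivermont 1.7328, Pinehurst 2.7654, Claybrook 2.6503, Stonebridge 1.6744.
Lower quotas: Oakdale 2, Rivermont 1, Pinehurst 2, Claybrook 2, Stonebridge 1 (sum 8, leaving 3 seats).
Remainders in descending order: Pinehurst 0.7654, Rivermont 0.7328, Stonebridge 0.6744, Claybrook 0.6503, Oakdale 0.1771.
Largest remainders: Pinehurst, Rivermont, Stonebridge receive the extra seats.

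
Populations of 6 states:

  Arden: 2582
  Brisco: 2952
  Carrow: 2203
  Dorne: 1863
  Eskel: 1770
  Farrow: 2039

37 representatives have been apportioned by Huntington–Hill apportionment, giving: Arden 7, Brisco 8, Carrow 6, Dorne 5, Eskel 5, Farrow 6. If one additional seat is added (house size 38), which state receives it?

Brisco

Priority for the next seat is population ÷ (√(s·(s+1))).
Priorities: Arden 345.034, Brisco 347.897, Carrow 339.930, Dorne 340.136, Eskel 323.156, Farrow 314.625.
Highest priority: Brisco.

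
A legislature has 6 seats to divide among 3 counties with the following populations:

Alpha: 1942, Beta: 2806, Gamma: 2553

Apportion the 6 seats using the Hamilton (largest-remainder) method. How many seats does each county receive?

Alpha 2, Beta 2, Gamma 2

Total 7301; standard divisor 7301/6 ≈ 1216.833.
Standard quotas: Alpha 1.596, Beta 2.306, Gamma 2.098.
Lower quotas: Alpha 1, Beta 2, Gamma 2 (sum 5, leaving 1 seat).
Remainders in descending order: Alpha 0.596, Beta 0.306, Gamma 0.098.
The surplus seat goes to Alpha.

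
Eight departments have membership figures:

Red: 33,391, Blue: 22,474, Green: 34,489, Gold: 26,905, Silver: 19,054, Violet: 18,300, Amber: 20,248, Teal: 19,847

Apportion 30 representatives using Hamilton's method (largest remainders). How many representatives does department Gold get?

Total 194708; standard divisor 194708/30 ≈ 6490.267.
Standard quotas: Red 5.1448, Blue 3.4627, Green 5.3140, Gold 4.1454, Silver 2.9358, Violet 2.8196, Amber 3.1197, Teal 3.0580.
Lower quotas: Red 5, Blue 3, Green 5, Gold 4, Silver 2, Violet 2, Amber 3, Teal 3 (sum 27, leaving 3 seats).
Remainders in descending order: Silver 0.9358, Violet 0.8196, Blue 0.4627, Green 0.3140, Gold 0.1454, Red 0.1448, Amber 0.1197, Teal 0.0580.
Largest remainders: Silver, Violet, Blue receive the extra seats.
Gold receives 4.

4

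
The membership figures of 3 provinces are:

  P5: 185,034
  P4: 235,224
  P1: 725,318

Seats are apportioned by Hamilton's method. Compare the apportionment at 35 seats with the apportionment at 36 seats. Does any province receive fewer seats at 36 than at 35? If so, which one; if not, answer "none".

none

At 35 seats: P5 6, P4 7, P1 22.
At 36 seats: P5 6, P4 7, P1 23.
No province's allocation decreased.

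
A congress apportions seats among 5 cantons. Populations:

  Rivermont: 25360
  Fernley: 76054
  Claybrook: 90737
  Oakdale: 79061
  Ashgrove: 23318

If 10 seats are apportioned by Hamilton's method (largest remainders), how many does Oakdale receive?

3

The standard divisor is 294530/10 = 29453.
Standard quotas: Rivermont 0.8610, Fernley 2.5822, Claybrook 3.0807, Oakdale 2.6843, Ashgrove 0.7917.
Lower quotas: Rivermont 0, Fernley 2, Claybrook 3, Oakdale 2, Ashgrove 0 (sum 7, leaving 3 seats).
Remainders in descending order: Rivermont 0.8610, Ashgrove 0.7917, Oakdale 0.6843, Fernley 0.5822, Claybrook 0.0807.
The surplus seats go to Rivermont, Ashgrove, Oakdale.
Oakdale receives 3.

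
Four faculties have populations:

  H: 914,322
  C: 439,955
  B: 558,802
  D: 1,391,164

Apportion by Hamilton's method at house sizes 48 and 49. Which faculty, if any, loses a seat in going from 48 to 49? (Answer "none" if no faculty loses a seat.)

C

At 48 seats: H 13, C 7, B 8, D 20.
At 49 seats: H 14, C 6, B 8, D 21.
C drops from 7 to 6.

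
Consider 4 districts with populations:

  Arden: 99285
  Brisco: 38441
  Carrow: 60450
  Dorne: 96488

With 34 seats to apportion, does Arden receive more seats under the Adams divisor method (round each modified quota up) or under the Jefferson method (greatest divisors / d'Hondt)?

Jefferson

Adams: Arden 11, Brisco 5, Carrow 7, Dorne 11.
Jefferson: Arden 12, Brisco 4, Carrow 7, Dorne 11.
Arden gets 11 under Adams and 12 under Jefferson.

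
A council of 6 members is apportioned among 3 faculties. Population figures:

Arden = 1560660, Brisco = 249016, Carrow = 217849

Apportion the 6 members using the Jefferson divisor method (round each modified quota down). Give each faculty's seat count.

Standard divisor 2027525/6 ≈ 337920.833; standard quotas: Arden 4.618, Brisco 0.737, Carrow 0.645.
Rounding down gives 4, 0, 0 = 4 seats, so the divisor must be adjusted.
With modified divisor 254600: modified quotas Arden 6.130, Brisco 0.978, Carrow 0.856.
Rounding down: Arden 6, Brisco 0, Carrow 0 (total 6).

Arden: 6, Brisco: 0, Carrow: 0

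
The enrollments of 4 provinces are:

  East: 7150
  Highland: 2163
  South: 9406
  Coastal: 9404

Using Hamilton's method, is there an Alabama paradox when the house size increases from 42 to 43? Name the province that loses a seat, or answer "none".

none

At 42 seats: East 11, Highland 3, South 14, Coastal 14.
At 43 seats: East 11, Highland 3, South 15, Coastal 14.
No province's allocation decreased.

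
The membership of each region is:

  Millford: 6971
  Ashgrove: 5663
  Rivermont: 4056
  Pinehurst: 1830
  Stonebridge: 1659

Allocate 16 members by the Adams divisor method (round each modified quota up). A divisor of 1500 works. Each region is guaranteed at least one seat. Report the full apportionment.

With modified divisor 1500: modified quotas Millford 4.647, Ashgrove 3.775, Rivermont 2.704, Pinehurst 1.220, Stonebridge 1.106.
Rounding up: Millford 5, Ashgrove 4, Rivermont 3, Pinehurst 2, Stonebridge 2 (total 16).

Millford=5, Ashgrove=4, Rivermont=3, Pinehurst=2, Stonebridge=2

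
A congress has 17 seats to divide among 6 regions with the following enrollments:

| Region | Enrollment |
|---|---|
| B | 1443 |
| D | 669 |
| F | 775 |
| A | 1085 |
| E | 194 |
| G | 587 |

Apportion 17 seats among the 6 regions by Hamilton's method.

B=5; D=2; F=3; A=4; E=1; G=2

Standard divisor: 4753 ÷ 17 ≈ 279.588.
Standard quotas: B 5.161, D 2.393, F 2.772, A 3.881, E 0.694, G 2.100.
Lower quotas: B 5, D 2, F 2, A 3, E 0, G 2 (sum 14, leaving 3 seats).
Remainders in descending order: A 0.881, F 0.772, E 0.694, D 0.393, B 0.161, G 0.100.
Largest remainders: A, F, E receive the extra seats.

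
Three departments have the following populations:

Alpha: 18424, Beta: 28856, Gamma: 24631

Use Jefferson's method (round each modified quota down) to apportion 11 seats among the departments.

Alpha: 3; Beta: 4; Gamma: 4

Standard divisor 71911/11 ≈ 6537.364; standard quotas: Alpha 2.818, Beta 4.414, Gamma 3.768.
Rounding down gives 2, 4, 3 = 9 seats, so the divisor must be adjusted.
With modified divisor 6000: modified quotas Alpha 3.071, Beta 4.809, Gamma 4.105.
Rounding down: Alpha 3, Beta 4, Gamma 4 (total 11).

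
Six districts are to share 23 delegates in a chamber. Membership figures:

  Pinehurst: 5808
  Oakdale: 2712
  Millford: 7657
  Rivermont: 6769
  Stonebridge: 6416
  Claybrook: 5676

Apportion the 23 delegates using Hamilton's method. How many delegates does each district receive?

Total 35038; standard divisor 35038/23 ≈ 1523.391.
Standard quotas: Pinehurst 3.8125, Oakdale 1.7802, Millford 5.0263, Rivermont 4.4434, Stonebridge 4.2117, Claybrook 3.7259.
Lower quotas: Pinehurst 3, Oakdale 1, Millford 5, Rivermont 4, Stonebridge 4, Claybrook 3 (sum 20, leaving 3 seats).
Remainders in descending order: Pinehurst 0.8125, Oakdale 0.7802, Claybrook 0.7259, Rivermont 0.4434, Stonebridge 0.2117, Millford 0.0263.
Largest remainders: Pinehurst, Oakdale, Claybrook receive the extra seats.

Pinehurst=4; Oakdale=2; Millford=5; Rivermont=4; Stonebridge=4; Claybrook=4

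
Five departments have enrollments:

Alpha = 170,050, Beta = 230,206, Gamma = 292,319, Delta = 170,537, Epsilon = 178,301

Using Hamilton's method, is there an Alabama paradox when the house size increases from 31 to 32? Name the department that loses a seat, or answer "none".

At 31 seats: Alpha 5, Beta 7, Gamma 9, Delta 5, Epsilon 5.
At 32 seats: Alpha 5, Beta 7, Gamma 9, Delta 5, Epsilon 6.
No department's allocation decreased.

none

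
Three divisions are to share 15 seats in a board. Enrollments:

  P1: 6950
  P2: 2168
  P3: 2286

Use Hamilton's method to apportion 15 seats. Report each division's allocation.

The standard divisor is 11404/15 ≈ 760.267.
Standard quotas: P1 9.1415, P2 2.8516, P3 3.0068.
Lower quotas: P1 9, P2 2, P3 3 (sum 14, leaving 1 seat).
Remainders in descending order: P2 0.8516, P1 0.1415, P3 0.0068.
The surplus seat goes to P2.

P1=9, P2=3, P3=3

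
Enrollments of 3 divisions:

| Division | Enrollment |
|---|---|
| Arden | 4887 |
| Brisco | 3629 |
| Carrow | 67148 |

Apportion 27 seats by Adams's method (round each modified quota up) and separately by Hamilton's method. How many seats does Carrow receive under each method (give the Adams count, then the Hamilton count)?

23 and 24

Adams: Arden 2, Brisco 2, Carrow 23.
Hamilton: Arden 2, Brisco 1, Carrow 24.
Carrow gets 23 under Adams and 24 under Hamilton.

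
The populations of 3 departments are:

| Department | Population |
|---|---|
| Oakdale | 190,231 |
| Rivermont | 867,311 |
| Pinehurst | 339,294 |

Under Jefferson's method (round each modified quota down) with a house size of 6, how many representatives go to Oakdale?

1

Standard divisor 1396836/6 ≈ 232806; standard quotas: Oakdale 0.817, Rivermont 3.725, Pinehurst 1.457.
Rounding down gives 0, 3, 1 = 4 seats, so the divisor must be adjusted.
With modified divisor 181800: modified quotas Oakdale 1.046, Rivermont 4.771, Pinehurst 1.866.
Rounding down: Oakdale 1, Rivermont 4, Pinehurst 1 (total 6).
Oakdale receives 1.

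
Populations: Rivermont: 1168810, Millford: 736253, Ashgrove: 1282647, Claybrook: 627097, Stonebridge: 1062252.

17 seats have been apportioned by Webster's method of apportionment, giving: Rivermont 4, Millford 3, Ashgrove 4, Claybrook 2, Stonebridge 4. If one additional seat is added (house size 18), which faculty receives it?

Priority for the next seat is population ÷ (current seats + 0.5).
Priorities: Rivermont 259735.556, Millford 210358.000, Ashgrove 285032.667, Claybrook 250838.800, Stonebridge 236056.000.
Highest priority: Ashgrove.

Ashgrove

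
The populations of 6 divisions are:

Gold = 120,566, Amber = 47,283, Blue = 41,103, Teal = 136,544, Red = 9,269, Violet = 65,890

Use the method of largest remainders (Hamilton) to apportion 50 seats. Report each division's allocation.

Total 420655; standard divisor 420655/50 ≈ 8413.1.
Standard quotas: Gold 14.3307, Amber 5.6202, Blue 4.8856, Teal 16.2299, Red 1.1017, Violet 7.8318.
Lower quotas: Gold 14, Amber 5, Blue 4, Teal 16, Red 1, Violet 7 (sum 47, leaving 3 seats).
Remainders in descending order: Blue 0.8856, Violet 0.8318, Amber 0.6202, Gold 0.3307, Teal 0.2299, Red 0.1017.
The surplus seats go to Blue, Violet, Amber.

Gold 14, Amber 6, Blue 5, Teal 16, Red 1, Violet 8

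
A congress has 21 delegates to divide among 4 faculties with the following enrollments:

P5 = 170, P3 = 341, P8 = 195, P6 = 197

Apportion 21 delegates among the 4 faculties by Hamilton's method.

P5 4, P3 8, P8 4, P6 5

Total 903; standard divisor 903/21 = 43.
Standard quotas: P5 3.953, P3 7.930, P8 4.535, P6 4.581.
Lower quotas: P5 3, P3 7, P8 4, P6 4 (sum 18, leaving 3 seats).
Remainders in descending order: P5 0.953, P3 0.930, P6 0.581, P8 0.535.
Largest remainders: P5, P3, P6 receive the extra seats.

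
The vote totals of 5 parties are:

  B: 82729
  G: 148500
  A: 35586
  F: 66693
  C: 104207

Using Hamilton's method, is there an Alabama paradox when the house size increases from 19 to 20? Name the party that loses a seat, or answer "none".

A

At 19 seats: B 4, G 6, A 2, F 3, C 4.
At 20 seats: B 4, G 7, A 1, F 3, C 5.
A drops from 2 to 1.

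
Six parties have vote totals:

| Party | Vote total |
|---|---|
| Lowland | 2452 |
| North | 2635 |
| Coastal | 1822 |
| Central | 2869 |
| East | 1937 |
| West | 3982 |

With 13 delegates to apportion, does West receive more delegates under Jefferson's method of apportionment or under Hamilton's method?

Jefferson: Lowland 2, North 2, Coastal 1, Central 2, East 2, West 4.
Hamilton: Lowland 2, North 2, Coastal 2, Central 2, East 2, West 3.
West gets 4 under Jefferson and 3 under Hamilton.

Jefferson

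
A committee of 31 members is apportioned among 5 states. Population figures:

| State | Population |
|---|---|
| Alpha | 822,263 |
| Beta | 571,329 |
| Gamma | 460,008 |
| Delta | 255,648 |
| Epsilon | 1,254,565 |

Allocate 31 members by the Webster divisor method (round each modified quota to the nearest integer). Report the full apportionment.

Alpha 8, Beta 5, Gamma 4, Delta 2, Epsilon 12

Standard divisor 3363813/31 ≈ 108510.097; standard quotas: Alpha 7.578, Beta 5.265, Gamma 4.239, Delta 2.356, Epsilon 11.562.
Rounding to the nearest integer gives Alpha 8, Beta 5, Gamma 4, Delta 2, Epsilon 12 — total 31, matching the house size, so no adjustment is needed.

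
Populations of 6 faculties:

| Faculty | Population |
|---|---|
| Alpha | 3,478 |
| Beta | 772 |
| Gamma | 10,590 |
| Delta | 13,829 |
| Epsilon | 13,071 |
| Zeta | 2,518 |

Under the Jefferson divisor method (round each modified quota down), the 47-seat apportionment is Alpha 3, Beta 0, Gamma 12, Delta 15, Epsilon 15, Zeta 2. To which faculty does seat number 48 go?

Priority for the next seat is population ÷ (current seats + 1).
Priorities: Alpha 869.500, Beta 772.000, Gamma 814.615, Delta 864.312, Epsilon 816.938, Zeta 839.333.
Highest priority: Alpha.

Alpha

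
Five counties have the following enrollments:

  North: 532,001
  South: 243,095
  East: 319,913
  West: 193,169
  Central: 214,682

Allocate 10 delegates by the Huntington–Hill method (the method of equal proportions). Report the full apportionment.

With divisor 152689: modified quotas North 3.484, South 1.592, East 2.095, West 1.265, Central 1.406.
Geometric-mean thresholds: North √(3·4)=3.464, South √(1·2)=1.414, East √(2·3)=2.449, West √(1·2)=1.414, Central √(1·2)=1.414.
Each quota rounded against its threshold gives North 4, South 2, East 2, West 1, Central 1 (total 10).

North: 4, South: 2, East: 2, West: 1, Central: 1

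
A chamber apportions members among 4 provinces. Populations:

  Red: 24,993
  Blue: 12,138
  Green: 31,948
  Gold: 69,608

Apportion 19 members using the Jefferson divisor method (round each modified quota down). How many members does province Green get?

Standard divisor 138687/19 ≈ 7299.316; standard quotas: Red 3.424, Blue 1.663, Green 4.377, Gold 9.536.
Rounding down gives 3, 1, 4, 9 = 17 seats, so the divisor must be adjusted.
With modified divisor 6360: modified quotas Red 3.930, Blue 1.908, Green 5.023, Gold 10.945.
Rounding down: Red 3, Blue 1, Green 5, Gold 10 (total 19).
Green receives 5.

5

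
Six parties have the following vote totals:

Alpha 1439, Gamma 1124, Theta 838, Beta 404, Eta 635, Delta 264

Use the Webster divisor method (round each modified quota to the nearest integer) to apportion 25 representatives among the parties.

Alpha 8; Gamma 6; Theta 5; Beta 2; Eta 3; Delta 1

Standard divisor 4704/25 ≈ 188.16; standard quotas: Alpha 7.648, Gamma 5.974, Theta 4.454, Beta 2.147, Eta 3.375, Delta 1.403.
Rounding to the nearest integer gives 8, 6, 4, 2, 3, 1 = 24 seats, so the divisor must be adjusted.
With modified divisor 184: modified quotas Alpha 7.821, Gamma 6.109, Theta 4.554, Beta 2.196, Eta 3.451, Delta 1.435.
Rounding to the nearest integer: Alpha 8, Gamma 6, Theta 5, Beta 2, Eta 3, Delta 1 (total 25).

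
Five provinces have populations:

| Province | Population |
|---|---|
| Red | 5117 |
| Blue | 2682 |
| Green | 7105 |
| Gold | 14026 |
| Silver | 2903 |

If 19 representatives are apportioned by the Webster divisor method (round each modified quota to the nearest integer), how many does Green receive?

4

Standard divisor 31833/19 ≈ 1675.421; standard quotas: Red 3.054, Blue 1.601, Green 4.241, Gold 8.372, Silver 1.733.
Rounding to the nearest integer gives Red 3, Blue 2, Green 4, Gold 8, Silver 2 — total 19, matching the house size, so no adjustment is needed.
Green receives 4.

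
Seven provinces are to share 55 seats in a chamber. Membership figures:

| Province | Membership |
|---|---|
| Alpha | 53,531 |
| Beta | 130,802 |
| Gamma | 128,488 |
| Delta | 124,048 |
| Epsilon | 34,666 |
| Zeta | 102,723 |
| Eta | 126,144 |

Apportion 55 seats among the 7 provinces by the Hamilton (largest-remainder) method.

Alpha: 4, Beta: 10, Gamma: 10, Delta: 10, Epsilon: 3, Zeta: 8, Eta: 10

Standard divisor: 700402 ÷ 55 ≈ 12734.582.
Standard quotas: Alpha 4.2036, Beta 10.2714, Gamma 10.0897, Delta 9.7410, Epsilon 2.7222, Zeta 8.0665, Eta 9.9056.
Lower quotas: Alpha 4, Beta 10, Gamma 10, Delta 9, Epsilon 2, Zeta 8, Eta 9 (sum 52, leaving 3 seats).
Remainders in descending order: Eta 0.9056, Delta 0.7410, Epsilon 0.7222, Beta 0.2714, Alpha 0.2036, Gamma 0.0897, Zeta 0.0665.
Largest remainders: Eta, Delta, Epsilon receive the extra seats.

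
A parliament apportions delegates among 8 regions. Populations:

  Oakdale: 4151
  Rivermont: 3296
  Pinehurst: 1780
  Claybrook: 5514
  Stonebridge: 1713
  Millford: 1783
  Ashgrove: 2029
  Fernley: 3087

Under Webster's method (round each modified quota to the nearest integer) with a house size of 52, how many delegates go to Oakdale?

9

Standard divisor 23353/52 ≈ 449.096; standard quotas: Oakdale 9.243, Rivermont 7.339, Pinehurst 3.964, Claybrook 12.278, Stonebridge 3.814, Millford 3.970, Ashgrove 4.518, Fernley 6.874.
Rounding to the nearest integer gives Oakdale 9, Rivermont 7, Pinehurst 4, Claybrook 12, Stonebridge 4, Millford 4, Ashgrove 5, Fernley 7 — total 52, matching the house size, so no adjustment is needed.
Oakdale receives 9.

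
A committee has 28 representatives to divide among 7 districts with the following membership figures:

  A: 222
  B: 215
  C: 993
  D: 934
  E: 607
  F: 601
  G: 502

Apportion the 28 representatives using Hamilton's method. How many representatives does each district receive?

Total 4074; standard divisor 4074/28 ≈ 145.5.
Standard quotas: A 1.526, B 1.478, C 6.825, D 6.419, E 4.172, F 4.131, G 3.450.
Lower quotas: A 1, B 1, C 6, D 6, E 4, F 4, G 3 (sum 25, leaving 3 seats).
Remainders in descending order: C 0.825, A 0.526, B 0.478, G 0.450, D 0.419, E 0.172, F 0.131.
Largest remainders: C, A, B receive the extra seats.

A: 2; B: 2; C: 7; D: 6; E: 4; F: 4; G: 3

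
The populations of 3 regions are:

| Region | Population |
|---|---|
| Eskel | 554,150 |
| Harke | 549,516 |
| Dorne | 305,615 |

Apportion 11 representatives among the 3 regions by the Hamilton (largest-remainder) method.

Eskel 4, Harke 4, Dorne 3

Total 1409281; standard divisor 1409281/11 ≈ 128116.455.
Standard quotas: Eskel 4.3254, Harke 4.2892, Dorne 2.3854.
Lower quotas: Eskel 4, Harke 4, Dorne 2 (sum 10, leaving 1 seat).
Remainders in descending order: Dorne 0.3854, Eskel 0.3254, Harke 0.2892.
Largest remainder: Dorne receives the extra seat.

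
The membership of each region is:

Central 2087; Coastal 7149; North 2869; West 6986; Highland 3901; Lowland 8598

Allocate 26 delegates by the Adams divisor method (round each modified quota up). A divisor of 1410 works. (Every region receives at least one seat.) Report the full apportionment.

Central: 2, Coastal: 6, North: 3, West: 5, Highland: 3, Lowland: 7

With modified divisor 1410: modified quotas Central 1.480, Coastal 5.070, North 2.035, West 4.955, Highland 2.767, Lowland 6.098.
Rounding up: Central 2, Coastal 6, North 3, West 5, Highland 3, Lowland 7 (total 26).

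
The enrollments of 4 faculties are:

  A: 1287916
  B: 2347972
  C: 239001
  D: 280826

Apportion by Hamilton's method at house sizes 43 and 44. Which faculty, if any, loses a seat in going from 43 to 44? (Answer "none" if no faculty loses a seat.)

At 43 seats: A 13, B 24, C 3, D 3.
At 44 seats: A 14, B 25, C 2, D 3.
C drops from 3 to 2.

C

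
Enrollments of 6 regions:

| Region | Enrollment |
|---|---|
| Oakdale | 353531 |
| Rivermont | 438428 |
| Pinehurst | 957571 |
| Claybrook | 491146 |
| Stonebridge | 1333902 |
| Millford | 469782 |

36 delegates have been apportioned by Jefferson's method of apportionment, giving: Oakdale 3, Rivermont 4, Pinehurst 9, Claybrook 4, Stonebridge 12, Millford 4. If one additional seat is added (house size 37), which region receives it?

Stonebridge

Priority for the next seat is population ÷ (current seats + 1).
Priorities: Oakdale 88382.750, Rivermont 87685.600, Pinehurst 95757.100, Claybrook 98229.200, Stonebridge 102607.846, Millford 93956.400.
Highest priority: Stonebridge.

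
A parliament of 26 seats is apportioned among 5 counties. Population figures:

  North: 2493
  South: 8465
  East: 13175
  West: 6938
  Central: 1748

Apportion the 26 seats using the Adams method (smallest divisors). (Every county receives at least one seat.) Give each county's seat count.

Standard divisor 32819/26 ≈ 1262.269; standard quotas: North 1.975, South 6.706, East 10.438, West 5.496, Central 1.385.
Rounding up gives 2, 7, 11, 6, 2 = 28 seats, so the divisor must be adjusted.
With modified divisor 1400: modified quotas North 1.781, South 6.046, East 9.411, West 4.956, Central 1.249.
Rounding up: North 2, South 7, East 10, West 5, Central 2 (total 26).

North=2, South=7, East=10, West=5, Central=2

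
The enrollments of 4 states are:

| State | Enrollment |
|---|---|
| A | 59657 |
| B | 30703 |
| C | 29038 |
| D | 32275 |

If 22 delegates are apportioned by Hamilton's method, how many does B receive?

4

Standard divisor: 151673 ÷ 22 ≈ 6894.227.
Standard quotas: A 8.6532, B 4.4534, C 4.2119, D 4.6815.
Lower quotas: A 8, B 4, C 4, D 4 (sum 20, leaving 2 seats).
Remainders in descending order: D 0.6815, A 0.6532, B 0.4534, C 0.2119.
The surplus seats go to D, A.
B receives 4.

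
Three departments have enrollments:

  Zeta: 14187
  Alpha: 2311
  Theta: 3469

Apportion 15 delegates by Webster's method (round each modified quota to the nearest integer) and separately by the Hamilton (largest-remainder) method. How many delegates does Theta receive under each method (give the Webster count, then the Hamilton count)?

3 and 2

Webster: Zeta 10, Alpha 2, Theta 3.
Hamilton: Zeta 11, Alpha 2, Theta 2.
Theta gets 3 under Webster and 2 under Hamilton.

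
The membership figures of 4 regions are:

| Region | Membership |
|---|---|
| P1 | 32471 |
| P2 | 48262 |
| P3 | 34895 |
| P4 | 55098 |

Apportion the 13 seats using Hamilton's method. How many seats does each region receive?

P1 2, P2 4, P3 3, P4 4

Standard divisor: 170726 ÷ 13 ≈ 13132.769.
Standard quotas: P1 2.4725, P2 3.6749, P3 2.6571, P4 4.1955.
Lower quotas: P1 2, P2 3, P3 2, P4 4 (sum 11, leaving 2 seats).
Remainders in descending order: P2 0.6749, P3 0.6571, P1 0.4725, P4 0.1955.
The surplus seats go to P2, P3.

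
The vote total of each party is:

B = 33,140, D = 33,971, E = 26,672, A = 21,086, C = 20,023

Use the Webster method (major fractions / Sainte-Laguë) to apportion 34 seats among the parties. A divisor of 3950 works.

B 8, D 9, E 7, A 5, C 5

With modified divisor 3950: modified quotas B 8.390, D 8.600, E 6.752, A 5.338, C 5.069.
Rounding to the nearest integer: B 8, D 9, E 7, A 5, C 5 (total 34).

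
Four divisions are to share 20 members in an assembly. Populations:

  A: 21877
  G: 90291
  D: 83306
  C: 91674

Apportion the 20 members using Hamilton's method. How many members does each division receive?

A 2; G 6; D 6; C 6

The standard divisor is 287148/20 ≈ 14357.4.
Standard quotas: A 1.5237, G 6.2888, D 5.8023, C 6.3851.
Lower quotas: A 1, G 6, D 5, C 6 (sum 18, leaving 2 seats).
Remainders in descending order: D 0.8023, A 0.5237, C 0.3851, G 0.2888.
Largest remainders: D, A receive the extra seats.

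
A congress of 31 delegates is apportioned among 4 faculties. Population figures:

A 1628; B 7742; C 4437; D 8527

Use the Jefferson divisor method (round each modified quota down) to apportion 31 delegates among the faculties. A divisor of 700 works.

With modified divisor 700: modified quotas A 2.326, B 11.060, C 6.339, D 12.181.
Rounding down: A 2, B 11, C 6, D 12 (total 31).

A: 2; B: 11; C: 6; D: 12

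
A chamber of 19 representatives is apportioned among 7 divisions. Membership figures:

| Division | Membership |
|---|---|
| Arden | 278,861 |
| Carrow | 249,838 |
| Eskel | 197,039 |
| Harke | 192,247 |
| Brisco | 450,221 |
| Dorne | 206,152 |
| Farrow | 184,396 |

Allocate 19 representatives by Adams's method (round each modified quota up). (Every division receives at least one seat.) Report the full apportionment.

Standard divisor 1758754/19 ≈ 92566; standard quotas: Arden 3.013, Carrow 2.699, Eskel 2.129, Harke 2.077, Brisco 4.864, Dorne 2.227, Farrow 1.992.
Rounding up gives 4, 3, 3, 3, 5, 3, 2 = 23 seats, so the divisor must be adjusted.
With modified divisor 107800: modified quotas Arden 2.587, Carrow 2.318, Eskel 1.828, Harke 1.783, Brisco 4.176, Dorne 1.912, Farrow 1.711.
Rounding up: Arden 3, Carrow 3, Eskel 2, Harke 2, Brisco 5, Dorne 2, Farrow 2 (total 19).

Arden 3, Carrow 3, Eskel 2, Harke 2, Brisco 5, Dorne 2, Farrow 2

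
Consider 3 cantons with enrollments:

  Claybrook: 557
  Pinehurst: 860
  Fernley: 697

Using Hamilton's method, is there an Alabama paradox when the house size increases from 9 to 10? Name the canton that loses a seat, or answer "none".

At 9 seats: Claybrook 2, Pinehurst 4, Fernley 3.
At 10 seats: Claybrook 3, Pinehurst 4, Fernley 3.
No canton's allocation decreased.

none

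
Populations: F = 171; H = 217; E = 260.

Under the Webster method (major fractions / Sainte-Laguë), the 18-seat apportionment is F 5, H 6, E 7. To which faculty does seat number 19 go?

E

Priority for the next seat is population ÷ (current seats + 0.5).
Priorities: F 31.091, H 33.385, E 34.667.
Highest priority: E.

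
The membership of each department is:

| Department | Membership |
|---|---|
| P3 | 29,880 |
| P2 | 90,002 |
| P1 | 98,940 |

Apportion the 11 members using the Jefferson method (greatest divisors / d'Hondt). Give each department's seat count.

P3 1, P2 5, P1 5

Standard divisor 218822/11 ≈ 19892.909; standard quotas: P3 1.502, P2 4.524, P1 4.974.
Rounding down gives 1, 4, 4 = 9 seats, so the divisor must be adjusted.
With modified divisor 17200: modified quotas P3 1.737, P2 5.233, P1 5.752.
Rounding down: P3 1, P2 5, P1 5 (total 11).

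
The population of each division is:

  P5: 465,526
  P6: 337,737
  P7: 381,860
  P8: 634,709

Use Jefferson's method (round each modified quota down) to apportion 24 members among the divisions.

Standard divisor 1819832/24 ≈ 75826.333; standard quotas: P5 6.139, P6 4.454, P7 5.036, P8 8.371.
Rounding down gives 6, 4, 5, 8 = 23 seats, so the divisor must be adjusted.
With modified divisor 69000: modified quotas P5 6.747, P6 4.895, P7 5.534, P8 9.199.
Rounding down: P5 6, P6 4, P7 5, P8 9 (total 24).

P5=6, P6=4, P7=5, P8=9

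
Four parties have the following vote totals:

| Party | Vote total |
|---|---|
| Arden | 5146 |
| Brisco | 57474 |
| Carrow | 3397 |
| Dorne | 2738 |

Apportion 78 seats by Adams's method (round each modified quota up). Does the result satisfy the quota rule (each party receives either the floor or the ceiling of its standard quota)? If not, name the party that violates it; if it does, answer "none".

Brisco

Standard quotas: Arden 5.838, Brisco 65.202, Carrow 3.854, Dorne 3.106.
Adams allocation: Arden 6, Brisco 64, Carrow 4, Dorne 4.
Brisco has quota 65.202 (lower 65, upper 66) but receives 64 — outside the quota interval.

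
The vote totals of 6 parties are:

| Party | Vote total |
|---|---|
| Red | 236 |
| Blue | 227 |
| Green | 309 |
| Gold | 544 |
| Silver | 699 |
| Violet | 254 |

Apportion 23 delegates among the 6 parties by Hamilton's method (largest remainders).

Total 2269; standard divisor 2269/23 ≈ 98.652.
Standard quotas: Red 2.392, Blue 2.301, Green 3.132, Gold 5.514, Silver 7.086, Violet 2.575.
Lower quotas: Red 2, Blue 2, Green 3, Gold 5, Silver 7, Violet 2 (sum 21, leaving 2 seats).
Remainders in descending order: Violet 0.575, Gold 0.514, Red 0.392, Blue 0.301, Green 0.132, Silver 0.086.
The surplus seats go to Violet, Gold.

Red: 2, Blue: 2, Green: 3, Gold: 6, Silver: 7, Violet: 3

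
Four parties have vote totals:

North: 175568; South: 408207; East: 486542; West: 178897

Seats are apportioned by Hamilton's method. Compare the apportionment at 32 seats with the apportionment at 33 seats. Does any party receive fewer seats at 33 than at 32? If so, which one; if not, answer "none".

North

At 32 seats: North 5, South 10, East 12, West 5.
At 33 seats: North 4, South 11, East 13, West 5.
North drops from 5 to 4.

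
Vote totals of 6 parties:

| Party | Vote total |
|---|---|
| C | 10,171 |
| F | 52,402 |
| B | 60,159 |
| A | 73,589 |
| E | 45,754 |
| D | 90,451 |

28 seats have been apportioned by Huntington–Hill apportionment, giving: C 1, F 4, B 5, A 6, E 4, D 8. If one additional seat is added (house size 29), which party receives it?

Priority for the next seat is population ÷ (√(s·(s+1))).
Priorities: C 7191.983, F 11717.443, B 10983.480, A 11355.029, E 10230.905, D 10659.753.
Highest priority: F.

F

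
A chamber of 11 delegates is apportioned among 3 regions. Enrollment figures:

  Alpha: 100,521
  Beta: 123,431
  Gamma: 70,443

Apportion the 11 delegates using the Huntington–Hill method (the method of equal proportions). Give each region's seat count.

With divisor 28179: modified quotas Alpha 3.567, Beta 4.380, Gamma 2.500.
Geometric-mean thresholds: Alpha √(3·4)=3.464, Beta √(4·5)=4.472, Gamma √(2·3)=2.449.
Each quota rounded against its threshold gives Alpha 4, Beta 4, Gamma 3 (total 11).

Alpha=4, Beta=4, Gamma=3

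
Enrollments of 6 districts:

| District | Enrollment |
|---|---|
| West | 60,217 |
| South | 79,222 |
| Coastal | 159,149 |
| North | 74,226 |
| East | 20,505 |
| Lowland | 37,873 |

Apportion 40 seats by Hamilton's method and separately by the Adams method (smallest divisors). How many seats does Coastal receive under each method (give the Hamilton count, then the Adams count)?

Hamilton: West 6, South 7, Coastal 15, North 7, East 2, Lowland 3.
Adams: West 6, South 7, Coastal 14, North 7, East 2, Lowland 4.
Coastal gets 15 under Hamilton and 14 under Adams.

15 and 14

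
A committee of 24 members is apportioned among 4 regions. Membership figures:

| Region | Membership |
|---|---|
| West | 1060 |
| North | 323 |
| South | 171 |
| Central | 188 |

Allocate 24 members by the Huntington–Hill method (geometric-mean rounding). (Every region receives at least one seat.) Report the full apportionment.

With divisor 73: modified quotas West 14.521, North 4.425, South 2.342, Central 2.575.
Geometric-mean thresholds: West √(14·15)=14.491, North √(4·5)=4.472, South √(2·3)=2.449, Central √(2·3)=2.449.
Each quota rounded against its threshold gives West 15, North 4, South 2, Central 3 (total 24).

West 15, North 4, South 2, Central 3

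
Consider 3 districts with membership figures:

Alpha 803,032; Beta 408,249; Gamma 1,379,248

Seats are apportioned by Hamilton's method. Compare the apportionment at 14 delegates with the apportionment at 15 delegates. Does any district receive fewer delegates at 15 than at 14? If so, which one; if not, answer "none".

At 14 seats: Alpha 4, Beta 2, Gamma 8.
At 15 seats: Alpha 5, Beta 2, Gamma 8.
No district's allocation decreased.

none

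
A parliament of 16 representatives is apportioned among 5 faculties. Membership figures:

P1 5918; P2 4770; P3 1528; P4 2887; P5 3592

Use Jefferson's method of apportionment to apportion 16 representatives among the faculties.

P1: 6; P2: 4; P3: 1; P4: 2; P5: 3

Standard divisor 18695/16 ≈ 1168.438; standard quotas: P1 5.065, P2 4.082, P3 1.308, P4 2.471, P5 3.074.
Rounding down gives 5, 4, 1, 2, 3 = 15 seats, so the divisor must be adjusted.
With modified divisor 970: modified quotas P1 6.101, P2 4.918, P3 1.575, P4 2.976, P5 3.703.
Rounding down: P1 6, P2 4, P3 1, P4 2, P5 3 (total 16).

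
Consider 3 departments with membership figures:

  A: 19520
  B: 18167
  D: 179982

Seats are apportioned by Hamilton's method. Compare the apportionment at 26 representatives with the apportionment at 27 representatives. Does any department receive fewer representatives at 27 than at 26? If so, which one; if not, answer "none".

none

At 26 seats: A 2, B 2, D 22.
At 27 seats: A 3, B 2, D 22.
No department's allocation decreased.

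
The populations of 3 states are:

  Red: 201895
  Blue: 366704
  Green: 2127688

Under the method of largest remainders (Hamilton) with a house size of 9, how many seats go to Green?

Total 2696287; standard divisor 2696287/9 ≈ 299587.444.
Standard quotas: Red 0.6739, Blue 1.2240, Green 7.1021.
Lower quotas: Red 0, Blue 1, Green 7 (sum 8, leaving 1 seat).
Remainders in descending order: Red 0.6739, Blue 0.2240, Green 0.1021.
Largest remainder: Red receives the extra seat.
Green receives 7.

7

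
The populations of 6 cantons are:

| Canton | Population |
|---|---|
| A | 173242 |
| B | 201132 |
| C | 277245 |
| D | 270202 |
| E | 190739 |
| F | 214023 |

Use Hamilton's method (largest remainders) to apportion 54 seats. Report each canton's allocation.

A 7; B 8; C 11; D 11; E 8; F 9

Total 1326583; standard divisor 1326583/54 ≈ 24566.352.
Standard quotas: A 7.0520, B 8.1873, C 11.2856, D 10.9989, E 7.7642, F 8.7120.
Lower quotas: A 7, B 8, C 11, D 10, E 7, F 8 (sum 51, leaving 3 seats).
Remainders in descending order: D 0.9989, E 0.7642, F 0.7120, C 0.2856, B 0.1873, A 0.0520.
The surplus seats go to D, E, F.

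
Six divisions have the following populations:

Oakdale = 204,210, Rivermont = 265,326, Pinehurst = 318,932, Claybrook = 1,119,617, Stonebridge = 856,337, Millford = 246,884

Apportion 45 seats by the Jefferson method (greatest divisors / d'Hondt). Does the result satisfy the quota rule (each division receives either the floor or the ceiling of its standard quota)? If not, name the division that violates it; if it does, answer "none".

Standard quotas: Oakdale 3.052, Rivermont 3.965, Pinehurst 4.766, Claybrook 16.731, Stonebridge 12.797, Millford 3.689.
Jefferson allocation: Oakdale 3, Rivermont 4, Pinehurst 5, Claybrook 17, Stonebridge 13, Millford 3.
Every allocation lies between the lower and upper quota.

none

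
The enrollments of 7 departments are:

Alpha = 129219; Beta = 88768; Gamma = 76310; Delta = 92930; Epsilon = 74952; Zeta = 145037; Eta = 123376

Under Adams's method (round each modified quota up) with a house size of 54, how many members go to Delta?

Standard divisor 730592/54 ≈ 13529.481; standard quotas: Alpha 9.551, Beta 6.561, Gamma 5.640, Delta 6.869, Epsilon 5.540, Zeta 10.720, Eta 9.119.
Rounding up gives 10, 7, 6, 7, 6, 11, 10 = 57 seats, so the divisor must be adjusted.
With modified divisor 14600: modified quotas Alpha 8.851, Beta 6.080, Gamma 5.227, Delta 6.365, Epsilon 5.134, Zeta 9.934, Eta 8.450.
Rounding up: Alpha 9, Beta 7, Gamma 6, Delta 7, Epsilon 6, Zeta 10, Eta 9 (total 54).
Delta receives 7.

7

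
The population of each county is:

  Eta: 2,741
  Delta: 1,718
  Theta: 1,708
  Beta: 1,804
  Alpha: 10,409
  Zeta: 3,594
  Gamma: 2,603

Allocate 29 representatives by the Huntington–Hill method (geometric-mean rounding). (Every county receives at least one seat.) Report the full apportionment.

With divisor 819: modified quotas Eta 3.347, Delta 2.098, Theta 2.085, Beta 2.203, Alpha 12.709, Zeta 4.388, Gamma 3.178.
Geometric-mean thresholds: Eta √(3·4)=3.464, Delta √(2·3)=2.449, Theta √(2·3)=2.449, Beta √(2·3)=2.449, Alpha √(12·13)=12.490, Zeta √(4·5)=4.472, Gamma √(3·4)=3.464.
Each quota rounded against its threshold gives Eta 3, Delta 2, Theta 2, Beta 2, Alpha 13, Zeta 4, Gamma 3 (total 29).

Eta 3, Delta 2, Theta 2, Beta 2, Alpha 13, Zeta 4, Gamma 3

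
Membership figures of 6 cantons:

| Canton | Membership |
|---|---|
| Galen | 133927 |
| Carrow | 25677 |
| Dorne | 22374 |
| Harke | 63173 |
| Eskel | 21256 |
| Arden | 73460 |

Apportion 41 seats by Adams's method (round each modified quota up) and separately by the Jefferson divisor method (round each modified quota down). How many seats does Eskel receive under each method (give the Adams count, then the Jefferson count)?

3 and 2

Adams: Galen 15, Carrow 3, Dorne 3, Harke 8, Eskel 3, Arden 9.
Jefferson: Galen 17, Carrow 3, Dorne 2, Harke 8, Eskel 2, Arden 9.
Eskel gets 3 under Adams and 2 under Jefferson.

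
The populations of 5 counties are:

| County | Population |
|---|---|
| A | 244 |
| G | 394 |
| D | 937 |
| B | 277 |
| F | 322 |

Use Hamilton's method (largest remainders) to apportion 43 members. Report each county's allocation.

A 5, G 8, D 19, B 5, F 6

Total 2174; standard divisor 2174/43 ≈ 50.558.
Standard quotas: A 4.826, G 7.793, D 18.533, B 5.479, F 6.369.
Lower quotas: A 4, G 7, D 18, B 5, F 6 (sum 40, leaving 3 seats).
Remainders in descending order: A 0.826, G 0.793, D 0.533, B 0.479, F 0.369.
Largest remainders: A, G, D receive the extra seats.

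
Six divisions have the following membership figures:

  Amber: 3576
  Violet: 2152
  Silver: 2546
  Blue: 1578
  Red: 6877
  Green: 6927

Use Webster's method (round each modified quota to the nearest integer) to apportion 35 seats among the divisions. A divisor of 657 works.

Amber 5, Violet 3, Silver 4, Blue 2, Red 10, Green 11

With modified divisor 657: modified quotas Amber 5.443, Violet 3.275, Silver 3.875, Blue 2.402, Red 10.467, Green 10.543.
Rounding to the nearest integer: Amber 5, Violet 3, Silver 4, Blue 2, Red 10, Green 11 (total 35).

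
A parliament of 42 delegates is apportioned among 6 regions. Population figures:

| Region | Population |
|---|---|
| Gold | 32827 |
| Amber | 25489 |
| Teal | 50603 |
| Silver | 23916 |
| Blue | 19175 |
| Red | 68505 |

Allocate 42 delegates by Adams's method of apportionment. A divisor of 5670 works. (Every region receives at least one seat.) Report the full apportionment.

With modified divisor 5670: modified quotas Gold 5.790, Amber 4.495, Teal 8.925, Silver 4.218, Blue 3.382, Red 12.082.
Rounding up: Gold 6, Amber 5, Teal 9, Silver 5, Blue 4, Red 13 (total 42).

Gold=6; Amber=5; Teal=9; Silver=5; Blue=4; Red=13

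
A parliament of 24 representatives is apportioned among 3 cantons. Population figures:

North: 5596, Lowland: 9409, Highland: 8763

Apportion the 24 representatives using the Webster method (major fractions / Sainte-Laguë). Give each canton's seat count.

North=6, Lowland=9, Highland=9

Standard divisor 23768/24 ≈ 990.333; standard quotas: North 5.651, Lowland 9.501, Highland 8.849.
Rounding to the nearest integer gives 6, 10, 9 = 25 seats, so the divisor must be adjusted.
With modified divisor 1000: modified quotas North 5.596, Lowland 9.409, Highland 8.763.
Rounding to the nearest integer: North 6, Lowland 9, Highland 9 (total 24).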